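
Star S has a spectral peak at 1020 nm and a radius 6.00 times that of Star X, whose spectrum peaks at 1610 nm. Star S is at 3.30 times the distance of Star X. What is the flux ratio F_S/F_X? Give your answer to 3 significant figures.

20.5

Wien's law: T_S/T_X = λ_X/λ_S = 1610/1020 = 1.578.
L_S/L_X = (R_S/R_X)²(T_S/T_X)⁴ = (6.00)²(1.578)⁴ = 223.5.
F_S/F_X = (L_S/L_X)/(d_S/d_X)² = 223.5/(3.30)² = 20.52.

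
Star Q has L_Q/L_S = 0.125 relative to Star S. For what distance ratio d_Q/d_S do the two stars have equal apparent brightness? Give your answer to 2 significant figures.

0.35

Equal flux requires L_Q/d_Q² = L_S/d_S², so d_Q/d_S = √(L_Q/L_S)
= √(0.125) = 0.3536.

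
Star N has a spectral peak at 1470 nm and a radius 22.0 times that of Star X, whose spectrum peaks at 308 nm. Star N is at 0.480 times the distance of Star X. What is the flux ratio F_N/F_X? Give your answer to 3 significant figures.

4.05

Wien's law: T_N/T_X = λ_X/λ_N = 308/1470 = 0.2095.
L_N/L_X = (R_N/R_X)²(T_N/T_X)⁴ = (22.0)²(0.2095)⁴ = 0.9328.
F_N/F_X = (L_N/L_X)/(d_N/d_X)² = 0.9328/(0.480)² = 4.049.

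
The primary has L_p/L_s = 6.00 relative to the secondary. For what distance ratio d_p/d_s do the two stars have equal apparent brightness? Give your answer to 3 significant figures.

Equal flux requires L_p/d_p² = L_s/d_s², so d_p/d_s = √(L_p/L_s)
= √(6.00) = 2.449.

2.45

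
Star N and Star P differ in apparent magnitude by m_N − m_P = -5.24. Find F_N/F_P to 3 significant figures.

125

F_N/F_P = 10^(−(m_N − m_P)/2.5) = 10^(5.24/2.5) = 10^2.096 = 124.7.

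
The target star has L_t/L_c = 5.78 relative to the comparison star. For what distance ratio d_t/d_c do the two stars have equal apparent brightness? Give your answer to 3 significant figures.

2.40

Equal flux requires L_t/d_t² = L_c/d_c², so d_t/d_c = √(L_t/L_c)
= √(5.78) = 2.404.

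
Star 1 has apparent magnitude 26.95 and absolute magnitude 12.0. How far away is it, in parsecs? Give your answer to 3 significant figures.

9.77×10^3 pc

m − M = 5 log₁₀(d/10 pc)
26.95 − (12.0) = 14.95 = 5 log₁₀(d/10)
d = 10 × 10^(14.95/5) = 10 × 10^2.990 = 9772 pc.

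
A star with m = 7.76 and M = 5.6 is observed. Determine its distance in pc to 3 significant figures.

27.0 pc

m − M = 5 log₁₀(d/10 pc)
7.76 − (5.6) = 2.16 = 5 log₁₀(d/10)
d = 10 × 10^(2.16/5) = 10 × 10^0.432 = 27.04 pc.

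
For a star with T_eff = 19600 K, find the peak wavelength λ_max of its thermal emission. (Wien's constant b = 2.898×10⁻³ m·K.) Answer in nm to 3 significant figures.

λ_max = b/T = 2.898×10⁻³ / 19600 = 1.48×10^-7 m = 147.9 nm.

148 nm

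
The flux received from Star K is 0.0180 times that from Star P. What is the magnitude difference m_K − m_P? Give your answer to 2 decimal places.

4.36

m_K − m_P = −2.5 log₁₀(F_K/F_P) = −2.5 log₁₀(0.0180) = −2.5 × (-1.745) = 4.362.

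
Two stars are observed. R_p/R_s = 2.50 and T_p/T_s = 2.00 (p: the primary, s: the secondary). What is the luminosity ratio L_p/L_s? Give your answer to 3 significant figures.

From the Stefan–Boltzmann law, L ∝ R²T⁴, so
L_p/L_s = (R_p/R_s)² (T_p/T_s)⁴ = (2.50)² × (2.00)⁴ = 6.250 × 16.00 = 100.0.

100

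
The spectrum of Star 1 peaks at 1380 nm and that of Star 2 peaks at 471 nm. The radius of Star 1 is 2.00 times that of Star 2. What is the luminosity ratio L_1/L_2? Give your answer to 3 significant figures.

0.0543

Wien's law gives T ∝ 1/λ_max, so T_1/T_2 = λ_2/λ_1 = 471/1380 = 0.3413.
Then L ∝ R²T⁴ gives L_1/L_2 = (2.00)² × (0.3413)⁴ = 4.000 × 0.01357 = 0.05428.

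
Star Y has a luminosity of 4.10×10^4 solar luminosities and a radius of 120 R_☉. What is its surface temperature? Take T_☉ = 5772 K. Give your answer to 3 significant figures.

T/T_☉ = (L/L_☉)^(1/4) / (R/R_☉)^(1/2)
T = 5772 × (4.10×10^4)^(1/4) / √(120) = 5772 × 14.23 / 10.95 = 7498 K.

7.50×10^3 K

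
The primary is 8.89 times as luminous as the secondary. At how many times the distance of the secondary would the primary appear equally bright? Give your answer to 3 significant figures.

Equal flux requires L_p/d_p² = L_s/d_s², so d_p/d_s = √(L_p/L_s)
= √(8.89) = 2.982.

2.98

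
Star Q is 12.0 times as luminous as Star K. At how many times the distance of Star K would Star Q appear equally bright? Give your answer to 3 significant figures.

3.46

Equal flux requires L_Q/d_Q² = L_K/d_K², so d_Q/d_K = √(L_Q/L_K)
= √(12.0) = 3.464.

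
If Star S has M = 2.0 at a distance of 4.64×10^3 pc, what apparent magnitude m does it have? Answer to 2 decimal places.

m = M + 5 log₁₀(d/10 pc) = 2.0 + 5 log₁₀(4.64×10^3/10)
  = 2.0 + 5 × 2.667 = 2.0 + 13.33 = 15.33.

15.33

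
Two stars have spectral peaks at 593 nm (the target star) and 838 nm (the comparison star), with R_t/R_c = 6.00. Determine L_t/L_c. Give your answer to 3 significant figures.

144

Wien's law gives T ∝ 1/λ_max, so T_t/T_c = λ_c/λ_t = 838/593 = 1.413.
Then L ∝ R²T⁴ gives L_t/L_c = (6.00)² × (1.413)⁴ = 36.00 × 3.988 = 143.6.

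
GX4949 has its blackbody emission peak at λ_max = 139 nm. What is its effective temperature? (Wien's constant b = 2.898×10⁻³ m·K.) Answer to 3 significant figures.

T = b/λ_max = 2.898×10⁻³ / (139×10⁻⁹) = 2.085×10^4 K.

2.08×10^4 K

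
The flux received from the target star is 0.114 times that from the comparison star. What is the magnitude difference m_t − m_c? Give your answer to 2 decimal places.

m_t − m_c = −2.5 log₁₀(F_t/F_c) = −2.5 log₁₀(0.114) = −2.5 × (-0.943) = 2.358.

2.36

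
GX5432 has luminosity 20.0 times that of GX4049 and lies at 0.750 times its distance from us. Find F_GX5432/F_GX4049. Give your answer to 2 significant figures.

36

F = L/(4πd²), so F_GX5432/F_GX4049 = (L_GX5432/L_GX4049) / (d_GX5432/d_GX4049)²
= 20.0 / (0.750)² = 20.0 / 0.5625 = 35.56.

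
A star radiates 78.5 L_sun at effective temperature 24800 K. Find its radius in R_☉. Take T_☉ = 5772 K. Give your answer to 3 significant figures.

0.480 R_☉

R/R_☉ = √(L/L_☉) / (T/T_☉)² = √(78.5) / (4.297)²
       = 8.860 / 18.46 = 0.4799.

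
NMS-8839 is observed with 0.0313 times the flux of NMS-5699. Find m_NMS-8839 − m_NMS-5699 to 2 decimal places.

3.76

m_NMS-8839 − m_NMS-5699 = −2.5 log₁₀(F_NMS-8839/F_NMS-5699) = −2.5 log₁₀(0.0313) = −2.5 × (-1.504) = 3.761.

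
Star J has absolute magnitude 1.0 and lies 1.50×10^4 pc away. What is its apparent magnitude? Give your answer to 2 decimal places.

16.88

m = M + 5 log₁₀(d/10 pc) = 1.0 + 5 log₁₀(1.50×10^4/10)
  = 1.0 + 5 × 3.176 = 1.0 + 15.88 = 16.88.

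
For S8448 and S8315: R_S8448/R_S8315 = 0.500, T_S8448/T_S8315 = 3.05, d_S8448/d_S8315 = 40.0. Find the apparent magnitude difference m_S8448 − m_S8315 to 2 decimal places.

L_S8448/L_S8315 = (0.500)²(3.05)⁴ = 21.63.
F_S8448/F_S8315 = (L_S8448/L_S8315)/(d_S8448/d_S8315)² = 21.63/1600 = 0.01352.
m_S8448 − m_S8315 = −2.5 log₁₀(0.01352) = 4.67.

4.67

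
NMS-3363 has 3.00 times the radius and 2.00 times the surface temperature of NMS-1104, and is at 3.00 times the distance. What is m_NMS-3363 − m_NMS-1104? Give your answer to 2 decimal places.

-3.01

L_NMS-3363/L_NMS-1104 = (3.00)²(2.00)⁴ = 144.0.
F_NMS-3363/F_NMS-1104 = (L_NMS-3363/L_NMS-1104)/(d_NMS-3363/d_NMS-1104)² = 144.0/9.000 = 16.00.
m_NMS-3363 − m_NMS-1104 = −2.5 log₁₀(16.00) = -3.01.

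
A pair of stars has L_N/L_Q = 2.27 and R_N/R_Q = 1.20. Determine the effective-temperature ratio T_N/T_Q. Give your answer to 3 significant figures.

L ∝ R²T⁴ gives T ∝ (L/R²)^(1/4), so
T_N/T_Q = (2.27 / 1.20²)^(1/4) = (1.576)^(1/4) = 1.121.

1.12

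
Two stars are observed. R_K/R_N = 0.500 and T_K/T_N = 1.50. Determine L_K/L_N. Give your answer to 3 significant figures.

From the Stefan–Boltzmann law, L ∝ R²T⁴, so
L_K/L_N = (R_K/R_N)² (T_K/T_N)⁴ = (0.500)² × (1.50)⁴ = 0.2500 × 5.062 = 1.266.

1.27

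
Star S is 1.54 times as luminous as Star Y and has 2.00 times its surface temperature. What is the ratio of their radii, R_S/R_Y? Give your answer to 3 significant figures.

0.310

L ∝ R²T⁴ gives R ∝ √L / T², so
R_S/R_Y = √(1.54) / (2.00)² = 1.241 / 4.000 = 0.3102.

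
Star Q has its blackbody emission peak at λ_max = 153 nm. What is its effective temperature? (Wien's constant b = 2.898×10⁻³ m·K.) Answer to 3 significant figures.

1.89×10^4 K

T = b/λ_max = 2.898×10⁻³ / (153×10⁻⁹) = 1.894×10^4 K.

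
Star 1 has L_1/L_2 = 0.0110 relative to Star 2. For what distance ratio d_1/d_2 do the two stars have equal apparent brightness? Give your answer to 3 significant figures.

0.105

Equal flux requires L_1/d_1² = L_2/d_2², so d_1/d_2 = √(L_1/L_2)
= √(0.0110) = 0.1049.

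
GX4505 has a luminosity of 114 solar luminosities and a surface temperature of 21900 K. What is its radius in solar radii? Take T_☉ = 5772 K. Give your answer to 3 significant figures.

R/R_☉ = √(L/L_☉) / (T/T_☉)² = √(114) / (3.794)²
       = 10.68 / 14.40 = 0.7417.

0.742 solar radii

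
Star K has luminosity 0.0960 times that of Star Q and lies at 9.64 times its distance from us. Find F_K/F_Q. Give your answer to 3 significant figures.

0.00103

F = L/(4πd²), so F_K/F_Q = (L_K/L_Q) / (d_K/d_Q)²
= 0.0960 / (9.64)² = 0.0960 / 92.93 = 0.001033.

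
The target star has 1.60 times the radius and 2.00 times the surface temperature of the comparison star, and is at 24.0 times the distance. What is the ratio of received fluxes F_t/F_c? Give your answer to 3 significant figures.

0.0711

L_t/L_c = (R_t/R_c)²(T_t/T_c)⁴ = (1.60)² × (2.00)⁴ = 40.96.
F_t/F_c = (L_t/L_c)/(d_t/d_c)² = 40.96 / (24.0)² = 0.07111.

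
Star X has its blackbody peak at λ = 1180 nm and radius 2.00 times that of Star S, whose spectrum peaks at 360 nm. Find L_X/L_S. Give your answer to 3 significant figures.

Wien's law gives T ∝ 1/λ_max, so T_X/T_S = λ_S/λ_X = 360/1180 = 0.3051.
Then L ∝ R²T⁴ gives L_X/L_S = (2.00)² × (0.3051)⁴ = 4.000 × 0.008663 = 0.03465.

0.0347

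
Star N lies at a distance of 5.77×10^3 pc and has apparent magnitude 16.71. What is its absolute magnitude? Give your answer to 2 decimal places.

2.90

M = m − 5 log₁₀(d/10 pc) = 16.71 − 5 log₁₀(5.77×10^3/10)
  = 16.71 − 5 × 2.761 = 16.71 − 13.81 = 2.90.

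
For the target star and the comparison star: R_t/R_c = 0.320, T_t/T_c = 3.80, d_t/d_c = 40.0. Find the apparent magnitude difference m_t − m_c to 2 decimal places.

4.69

L_t/L_c = (0.320)²(3.80)⁴ = 21.35.
F_t/F_c = (L_t/L_c)/(d_t/d_c)² = 21.35/1600 = 0.01334.
m_t − m_c = −2.5 log₁₀(0.01334) = 4.69.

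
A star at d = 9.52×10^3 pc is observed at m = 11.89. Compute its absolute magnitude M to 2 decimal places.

-3.00

M = m − 5 log₁₀(d/10 pc) = 11.89 − 5 log₁₀(9.52×10^3/10)
  = 11.89 − 5 × 2.979 = 11.89 − 14.89 = -3.00.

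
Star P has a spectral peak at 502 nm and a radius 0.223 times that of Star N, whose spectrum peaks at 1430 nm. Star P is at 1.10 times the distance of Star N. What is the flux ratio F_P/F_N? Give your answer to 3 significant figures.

2.71

Wien's law: T_P/T_N = λ_N/λ_P = 1430/502 = 2.849.
L_P/L_N = (R_P/R_N)²(T_P/T_N)⁴ = (0.223)²(2.849)⁴ = 3.274.
F_P/F_N = (L_P/L_N)/(d_P/d_N)² = 3.274/(1.10)² = 2.706.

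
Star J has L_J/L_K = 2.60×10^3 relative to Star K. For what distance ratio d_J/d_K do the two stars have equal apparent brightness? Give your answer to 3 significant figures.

51.0

Equal flux requires L_J/d_J² = L_K/d_K², so d_J/d_K = √(L_J/L_K)
= √(2.60×10^3) = 50.99.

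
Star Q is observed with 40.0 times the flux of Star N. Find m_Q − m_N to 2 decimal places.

-4.01

m_Q − m_N = −2.5 log₁₀(F_Q/F_N) = −2.5 log₁₀(40.0) = −2.5 × (1.602) = -4.005.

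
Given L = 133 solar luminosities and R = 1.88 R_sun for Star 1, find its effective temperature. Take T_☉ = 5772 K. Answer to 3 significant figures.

1.43×10^4 K

T/T_☉ = (L/L_☉)^(1/4) / (R/R_☉)^(1/2)
T = 5772 × (133)^(1/4) / √(1.88) = 5772 × 3.396 / 1.371 = 1.430×10^4 K.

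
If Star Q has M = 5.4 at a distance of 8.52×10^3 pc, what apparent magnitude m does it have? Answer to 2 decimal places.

m = M + 5 log₁₀(d/10 pc) = 5.4 + 5 log₁₀(8.52×10^3/10)
  = 5.4 + 5 × 2.930 = 5.4 + 14.65 = 20.05.

20.05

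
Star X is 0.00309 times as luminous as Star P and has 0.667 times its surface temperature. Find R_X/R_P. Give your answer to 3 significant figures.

0.125

L ∝ R²T⁴ gives R ∝ √L / T², so
R_X/R_P = √(0.00309) / (0.667)² = 0.05559 / 0.4449 = 0.1249.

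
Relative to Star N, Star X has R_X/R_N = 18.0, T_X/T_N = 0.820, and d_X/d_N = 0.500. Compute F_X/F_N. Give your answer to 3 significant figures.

586

L_X/L_N = (R_X/R_N)²(T_X/T_N)⁴ = (18.0)² × (0.820)⁴ = 146.5.
F_X/F_N = (L_X/L_N)/(d_X/d_N)² = 146.5 / (0.500)² = 585.9.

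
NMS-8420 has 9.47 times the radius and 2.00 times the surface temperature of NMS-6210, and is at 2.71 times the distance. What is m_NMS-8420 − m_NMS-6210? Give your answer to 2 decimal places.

L_NMS-8420/L_NMS-6210 = (9.47)²(2.00)⁴ = 1435.
F_NMS-8420/F_NMS-6210 = (L_NMS-8420/L_NMS-6210)/(d_NMS-8420/d_NMS-6210)² = 1435/7.344 = 195.4.
m_NMS-8420 − m_NMS-6210 = −2.5 log₁₀(195.4) = -5.73.

-5.73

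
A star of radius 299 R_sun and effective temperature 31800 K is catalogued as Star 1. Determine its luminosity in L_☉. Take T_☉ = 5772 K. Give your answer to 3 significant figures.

8.24×10^7 L_☉

L/L_☉ = (R/R_☉)² (T/T_☉)⁴ = (299)² × (31800/5772)⁴
       = 8.940×10^4 × (5.509)⁴ = 8.940×10^4 × 921.3 = 8.237×10^7.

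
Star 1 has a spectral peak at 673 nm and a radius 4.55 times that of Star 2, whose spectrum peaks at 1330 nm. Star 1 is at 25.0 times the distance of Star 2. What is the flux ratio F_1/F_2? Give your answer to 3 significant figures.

0.505

Wien's law: T_1/T_2 = λ_2/λ_1 = 1330/673 = 1.976.
L_1/L_2 = (R_1/R_2)²(T_1/T_2)⁴ = (4.55)²(1.976)⁴ = 315.8.
F_1/F_2 = (L_1/L_2)/(d_1/d_2)² = 315.8/(25.0)² = 0.5052.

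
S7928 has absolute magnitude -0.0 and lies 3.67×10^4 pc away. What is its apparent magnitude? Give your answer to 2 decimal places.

m = M + 5 log₁₀(d/10 pc) = -0.0 + 5 log₁₀(3.67×10^4/10)
  = -0.0 + 5 × 3.565 = -0.0 + 17.82 = 17.82.

17.82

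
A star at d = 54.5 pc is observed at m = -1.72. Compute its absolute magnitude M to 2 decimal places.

M = m − 5 log₁₀(d/10 pc) = -1.72 − 5 log₁₀(54.5/10)
  = -1.72 − 5 × 0.736 = -1.72 − 3.68 = -5.40.

-5.40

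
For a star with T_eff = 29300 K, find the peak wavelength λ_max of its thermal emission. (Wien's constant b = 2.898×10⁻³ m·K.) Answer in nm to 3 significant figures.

98.9 nm

λ_max = b/T = 2.898×10⁻³ / 29300 = 9.89×10^-8 m = 98.91 nm.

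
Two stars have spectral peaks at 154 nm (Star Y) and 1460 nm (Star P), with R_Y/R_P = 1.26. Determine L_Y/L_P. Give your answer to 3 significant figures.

1.28×10^4

Wien's law gives T ∝ 1/λ_max, so T_Y/T_P = λ_P/λ_Y = 1460/154 = 9.481.
Then L ∝ R²T⁴ gives L_Y/L_P = (1.26)² × (9.481)⁴ = 1.588 × 8078 = 1.283×10^4.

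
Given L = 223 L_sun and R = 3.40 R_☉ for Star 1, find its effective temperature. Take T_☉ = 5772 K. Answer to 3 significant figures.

1.21×10^4 K

T/T_☉ = (L/L_☉)^(1/4) / (R/R_☉)^(1/2)
T = 5772 × (223)^(1/4) / √(3.40) = 5772 × 3.864 / 1.844 = 1.210×10^4 K.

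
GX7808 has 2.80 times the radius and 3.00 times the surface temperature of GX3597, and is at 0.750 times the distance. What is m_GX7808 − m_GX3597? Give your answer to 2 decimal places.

-7.63

L_GX7808/L_GX3597 = (2.80)²(3.00)⁴ = 635.0.
F_GX7808/F_GX3597 = (L_GX7808/L_GX3597)/(d_GX7808/d_GX3597)² = 635.0/0.5625 = 1129.
m_GX7808 − m_GX3597 = −2.5 log₁₀(1129) = -7.63.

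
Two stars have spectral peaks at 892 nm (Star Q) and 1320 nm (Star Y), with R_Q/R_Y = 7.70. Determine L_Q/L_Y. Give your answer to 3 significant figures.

284

Wien's law gives T ∝ 1/λ_max, so T_Q/T_Y = λ_Y/λ_Q = 1320/892 = 1.480.
Then L ∝ R²T⁴ gives L_Q/L_Y = (7.70)² × (1.480)⁴ = 59.29 × 4.796 = 284.3.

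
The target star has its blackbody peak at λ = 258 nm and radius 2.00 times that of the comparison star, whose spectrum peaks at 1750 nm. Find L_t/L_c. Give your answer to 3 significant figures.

Wien's law gives T ∝ 1/λ_max, so T_t/T_c = λ_c/λ_t = 1750/258 = 6.783.
Then L ∝ R²T⁴ gives L_t/L_c = (2.00)² × (6.783)⁴ = 4.000 × 2117 = 8467.

8.47×10^3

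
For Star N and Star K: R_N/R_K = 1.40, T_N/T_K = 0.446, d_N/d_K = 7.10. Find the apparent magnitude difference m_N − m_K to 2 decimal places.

7.03

L_N/L_K = (1.40)²(0.446)⁴ = 0.07755.
F_N/F_K = (L_N/L_K)/(d_N/d_K)² = 0.07755/50.41 = 0.001538.
m_N − m_K = −2.5 log₁₀(0.001538) = 7.03.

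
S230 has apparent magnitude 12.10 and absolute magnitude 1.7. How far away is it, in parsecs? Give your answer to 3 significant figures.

m − M = 5 log₁₀(d/10 pc)
12.10 − (1.7) = 10.40 = 5 log₁₀(d/10)
d = 10 × 10^(10.40/5) = 10 × 10^2.080 = 1202 pc.

1.20×10^3 pc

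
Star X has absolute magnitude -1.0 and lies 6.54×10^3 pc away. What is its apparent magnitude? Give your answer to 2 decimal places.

13.08

m = M + 5 log₁₀(d/10 pc) = -1.0 + 5 log₁₀(6.54×10^3/10)
  = -1.0 + 5 × 2.816 = -1.0 + 14.08 = 13.08.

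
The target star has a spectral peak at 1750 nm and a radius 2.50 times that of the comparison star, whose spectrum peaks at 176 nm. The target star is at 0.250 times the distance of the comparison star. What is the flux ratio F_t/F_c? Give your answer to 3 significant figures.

0.0102

Wien's law: T_t/T_c = λ_c/λ_t = 176/1750 = 0.1006.
L_t/L_c = (R_t/R_c)²(T_t/T_c)⁴ = (2.50)²(0.1006)⁴ = 6.394×10^-4.
F_t/F_c = (L_t/L_c)/(d_t/d_c)² = 6.394×10^-4/(0.250)² = 0.01023.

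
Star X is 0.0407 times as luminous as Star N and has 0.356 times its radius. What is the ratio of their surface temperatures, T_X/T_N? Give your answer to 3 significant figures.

L ∝ R²T⁴ gives T ∝ (L/R²)^(1/4), so
T_X/T_N = (0.0407 / 0.356²)^(1/4) = (0.3211)^(1/4) = 0.7528.

0.753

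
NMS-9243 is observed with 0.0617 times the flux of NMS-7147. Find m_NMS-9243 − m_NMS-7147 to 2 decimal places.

3.02

m_NMS-9243 − m_NMS-7147 = −2.5 log₁₀(F_NMS-9243/F_NMS-7147) = −2.5 log₁₀(0.0617) = −2.5 × (-1.210) = 3.024.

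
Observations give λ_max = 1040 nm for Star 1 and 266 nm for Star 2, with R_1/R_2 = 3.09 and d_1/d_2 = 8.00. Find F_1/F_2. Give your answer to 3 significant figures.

6.38×10^-4

Wien's law: T_1/T_2 = λ_2/λ_1 = 266/1040 = 0.2558.
L_1/L_2 = (R_1/R_2)²(T_1/T_2)⁴ = (3.09)²(0.2558)⁴ = 0.04086.
F_1/F_2 = (L_1/L_2)/(d_1/d_2)² = 0.04086/(8.00)² = 6.385×10^-4.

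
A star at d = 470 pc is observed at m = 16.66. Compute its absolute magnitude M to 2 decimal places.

8.30

M = m − 5 log₁₀(d/10 pc) = 16.66 − 5 log₁₀(470/10)
  = 16.66 − 5 × 1.672 = 16.66 − 8.36 = 8.30.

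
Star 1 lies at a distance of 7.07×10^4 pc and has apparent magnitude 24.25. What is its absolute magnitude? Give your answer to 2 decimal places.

5.00

M = m − 5 log₁₀(d/10 pc) = 24.25 − 5 log₁₀(7.07×10^4/10)
  = 24.25 − 5 × 3.849 = 24.25 − 19.25 = 5.00.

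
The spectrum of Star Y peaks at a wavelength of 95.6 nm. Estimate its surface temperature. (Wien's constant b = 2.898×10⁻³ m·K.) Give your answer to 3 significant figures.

3.03×10^4 K

T = b/λ_max = 2.898×10⁻³ / (95.6×10⁻⁹) = 3.031×10^4 K.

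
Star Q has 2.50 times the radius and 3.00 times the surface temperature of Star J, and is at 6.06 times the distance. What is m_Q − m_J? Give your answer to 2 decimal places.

-2.85

L_Q/L_J = (2.50)²(3.00)⁴ = 506.2.
F_Q/F_J = (L_Q/L_J)/(d_Q/d_J)² = 506.2/36.72 = 13.79.
m_Q − m_J = −2.5 log₁₀(13.79) = -2.85.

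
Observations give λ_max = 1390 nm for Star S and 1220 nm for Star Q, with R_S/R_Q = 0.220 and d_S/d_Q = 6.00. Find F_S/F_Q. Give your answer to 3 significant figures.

Wien's law: T_S/T_Q = λ_Q/λ_S = 1220/1390 = 0.8777.
L_S/L_Q = (R_S/R_Q)²(T_S/T_Q)⁴ = (0.220)²(0.8777)⁴ = 0.02872.
F_S/F_Q = (L_S/L_Q)/(d_S/d_Q)² = 0.02872/(6.00)² = 7.979×10^-4.

7.98×10^-4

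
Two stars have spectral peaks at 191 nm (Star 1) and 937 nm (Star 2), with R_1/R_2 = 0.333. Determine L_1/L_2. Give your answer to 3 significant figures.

64.2

Wien's law gives T ∝ 1/λ_max, so T_1/T_2 = λ_2/λ_1 = 937/191 = 4.906.
Then L ∝ R²T⁴ gives L_1/L_2 = (0.333)² × (4.906)⁴ = 0.1109 × 579.2 = 64.23.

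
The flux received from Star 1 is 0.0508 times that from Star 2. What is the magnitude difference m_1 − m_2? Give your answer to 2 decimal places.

m_1 − m_2 = −2.5 log₁₀(F_1/F_2) = −2.5 log₁₀(0.0508) = −2.5 × (-1.294) = 3.235.

3.24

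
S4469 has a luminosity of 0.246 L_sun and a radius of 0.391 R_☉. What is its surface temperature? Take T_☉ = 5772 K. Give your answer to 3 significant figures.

T/T_☉ = (L/L_☉)^(1/4) / (R/R_☉)^(1/2)
T = 5772 × (0.246)^(1/4) / √(0.391) = 5772 × 0.7043 / 0.6253 = 6501 K.

6.50×10^3 K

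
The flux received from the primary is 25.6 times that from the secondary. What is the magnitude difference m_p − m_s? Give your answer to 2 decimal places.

m_p − m_s = −2.5 log₁₀(F_p/F_s) = −2.5 log₁₀(25.6) = −2.5 × (1.408) = -3.521.

-3.52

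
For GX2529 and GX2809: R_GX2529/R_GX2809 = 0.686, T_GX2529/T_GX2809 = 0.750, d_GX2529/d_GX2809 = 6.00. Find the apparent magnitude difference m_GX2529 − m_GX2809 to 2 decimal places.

L_GX2529/L_GX2809 = (0.686)²(0.750)⁴ = 0.1489.
F_GX2529/F_GX2809 = (L_GX2529/L_GX2809)/(d_GX2529/d_GX2809)² = 0.1489/36.00 = 0.004136.
m_GX2529 − m_GX2809 = −2.5 log₁₀(0.004136) = 5.96.

5.96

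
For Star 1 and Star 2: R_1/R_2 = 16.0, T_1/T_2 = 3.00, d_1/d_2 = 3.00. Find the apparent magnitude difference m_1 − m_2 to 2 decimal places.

L_1/L_2 = (16.0)²(3.00)⁴ = 2.074×10^4.
F_1/F_2 = (L_1/L_2)/(d_1/d_2)² = 2.074×10^4/9.000 = 2304.
m_1 − m_2 = −2.5 log₁₀(2304) = -8.41.

-8.41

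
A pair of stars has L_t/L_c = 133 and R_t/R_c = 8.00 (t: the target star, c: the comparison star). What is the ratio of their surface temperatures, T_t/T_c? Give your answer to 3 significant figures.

L ∝ R²T⁴ gives T ∝ (L/R²)^(1/4), so
T_t/T_c = (133 / 8.00²)^(1/4) = (2.078)^(1/4) = 1.201.

1.20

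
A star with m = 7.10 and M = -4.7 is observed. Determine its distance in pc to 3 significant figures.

2.29×10^3 pc

m − M = 5 log₁₀(d/10 pc)
7.10 − (-4.7) = 11.80 = 5 log₁₀(d/10)
d = 10 × 10^(11.80/5) = 10 × 10^2.360 = 2291 pc.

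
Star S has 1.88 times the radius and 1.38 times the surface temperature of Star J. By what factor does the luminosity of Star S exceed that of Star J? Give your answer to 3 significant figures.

From the Stefan–Boltzmann law, L ∝ R²T⁴, so
L_S/L_J = (R_S/R_J)² (T_S/T_J)⁴ = (1.88)² × (1.38)⁴ = 3.534 × 3.627 = 12.82.

12.8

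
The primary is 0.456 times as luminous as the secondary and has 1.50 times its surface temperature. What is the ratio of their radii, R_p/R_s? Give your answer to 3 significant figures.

0.300

L ∝ R²T⁴ gives R ∝ √L / T², so
R_p/R_s = √(0.456) / (1.50)² = 0.6753 / 2.250 = 0.3001.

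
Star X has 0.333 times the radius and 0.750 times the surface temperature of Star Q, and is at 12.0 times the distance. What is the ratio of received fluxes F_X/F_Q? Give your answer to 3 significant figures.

2.44×10^-4

L_X/L_Q = (R_X/R_Q)²(T_X/T_Q)⁴ = (0.333)² × (0.750)⁴ = 0.03509.
F_X/F_Q = (L_X/L_Q)/(d_X/d_Q)² = 0.03509 / (12.0)² = 2.437×10^-4.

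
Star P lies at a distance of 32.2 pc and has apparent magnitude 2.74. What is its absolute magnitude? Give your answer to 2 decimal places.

M = m − 5 log₁₀(d/10 pc) = 2.74 − 5 log₁₀(32.2/10)
  = 2.74 − 5 × 0.508 = 2.74 − 2.54 = 0.20.

0.20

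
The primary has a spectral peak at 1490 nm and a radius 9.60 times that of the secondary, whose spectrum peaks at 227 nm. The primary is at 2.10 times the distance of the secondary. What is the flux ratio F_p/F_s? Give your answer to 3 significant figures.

Wien's law: T_p/T_s = λ_s/λ_p = 227/1490 = 0.1523.
L_p/L_s = (R_p/R_s)²(T_p/T_s)⁴ = (9.60)²(0.1523)⁴ = 0.04965.
F_p/F_s = (L_p/L_s)/(d_p/d_s)² = 0.04965/(2.10)² = 0.01126.

0.0113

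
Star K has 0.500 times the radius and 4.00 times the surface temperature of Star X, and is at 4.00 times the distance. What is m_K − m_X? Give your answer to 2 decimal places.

-1.51

L_K/L_X = (0.500)²(4.00)⁴ = 64.00.
F_K/F_X = (L_K/L_X)/(d_K/d_X)² = 64.00/16.00 = 4.000.
m_K − m_X = −2.5 log₁₀(4.000) = -1.51.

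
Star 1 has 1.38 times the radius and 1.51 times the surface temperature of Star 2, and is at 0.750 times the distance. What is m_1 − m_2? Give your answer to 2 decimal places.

-3.11

L_1/L_2 = (1.38)²(1.51)⁴ = 9.901.
F_1/F_2 = (L_1/L_2)/(d_1/d_2)² = 9.901/0.5625 = 17.60.
m_1 − m_2 = −2.5 log₁₀(17.60) = -3.11.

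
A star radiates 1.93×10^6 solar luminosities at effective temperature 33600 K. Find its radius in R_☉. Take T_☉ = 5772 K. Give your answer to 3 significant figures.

41.0 R_☉

R/R_☉ = √(L/L_☉) / (T/T_☉)² = √(1.93×10^6) / (5.821)²
       = 1389 / 33.89 = 41.00.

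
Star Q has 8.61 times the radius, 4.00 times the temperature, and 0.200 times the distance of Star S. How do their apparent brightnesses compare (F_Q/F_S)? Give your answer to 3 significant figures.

L_Q/L_S = (R_Q/R_S)²(T_Q/T_S)⁴ = (8.61)² × (4.00)⁴ = 1.898×10^4.
F_Q/F_S = (L_Q/L_S)/(d_Q/d_S)² = 1.898×10^4 / (0.200)² = 4.744×10^5.

4.74×10^5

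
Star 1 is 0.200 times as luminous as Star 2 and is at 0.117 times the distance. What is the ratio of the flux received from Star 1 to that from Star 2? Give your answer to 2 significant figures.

15

F = L/(4πd²), so F_1/F_2 = (L_1/L_2) / (d_1/d_2)²
= 0.200 / (0.117)² = 0.200 / 0.01369 = 14.61.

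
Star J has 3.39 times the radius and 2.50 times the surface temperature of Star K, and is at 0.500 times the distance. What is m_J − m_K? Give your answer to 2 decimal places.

-8.14

L_J/L_K = (3.39)²(2.50)⁴ = 448.9.
F_J/F_K = (L_J/L_K)/(d_J/d_K)² = 448.9/0.2500 = 1796.
m_J − m_K = −2.5 log₁₀(1796) = -8.14.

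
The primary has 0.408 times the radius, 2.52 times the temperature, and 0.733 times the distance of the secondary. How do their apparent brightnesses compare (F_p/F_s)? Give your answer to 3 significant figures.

L_p/L_s = (R_p/R_s)²(T_p/T_s)⁴ = (0.408)² × (2.52)⁴ = 6.713.
F_p/F_s = (L_p/L_s)/(d_p/d_s)² = 6.713 / (0.733)² = 12.49.

12.5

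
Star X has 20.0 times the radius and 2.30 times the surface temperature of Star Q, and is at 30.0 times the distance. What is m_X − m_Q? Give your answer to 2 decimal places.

L_X/L_Q = (20.0)²(2.30)⁴ = 1.119×10^4.
F_X/F_Q = (L_X/L_Q)/(d_X/d_Q)² = 1.119×10^4/900.0 = 12.44.
m_X − m_Q = −2.5 log₁₀(12.44) = -2.74.

-2.74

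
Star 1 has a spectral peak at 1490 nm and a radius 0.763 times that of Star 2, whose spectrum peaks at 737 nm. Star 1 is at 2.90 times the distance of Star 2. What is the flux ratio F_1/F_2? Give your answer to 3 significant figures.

0.00414

Wien's law: T_1/T_2 = λ_2/λ_1 = 737/1490 = 0.4946.
L_1/L_2 = (R_1/R_2)²(T_1/T_2)⁴ = (0.763)²(0.4946)⁴ = 0.03485.
F_1/F_2 = (L_1/L_2)/(d_1/d_2)² = 0.03485/(2.90)² = 0.004144.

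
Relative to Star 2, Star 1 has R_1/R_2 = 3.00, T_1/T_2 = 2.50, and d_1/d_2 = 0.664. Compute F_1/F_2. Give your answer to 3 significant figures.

797

L_1/L_2 = (R_1/R_2)²(T_1/T_2)⁴ = (3.00)² × (2.50)⁴ = 351.6.
F_1/F_2 = (L_1/L_2)/(d_1/d_2)² = 351.6 / (0.664)² = 797.4.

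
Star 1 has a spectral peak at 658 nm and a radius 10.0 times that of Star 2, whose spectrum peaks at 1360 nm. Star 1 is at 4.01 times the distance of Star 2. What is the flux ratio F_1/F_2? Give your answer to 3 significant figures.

113

Wien's law: T_1/T_2 = λ_2/λ_1 = 1360/658 = 2.067.
L_1/L_2 = (R_1/R_2)²(T_1/T_2)⁴ = (10.0)²(2.067)⁴ = 1825.
F_1/F_2 = (L_1/L_2)/(d_1/d_2)² = 1825/(4.01)² = 113.5.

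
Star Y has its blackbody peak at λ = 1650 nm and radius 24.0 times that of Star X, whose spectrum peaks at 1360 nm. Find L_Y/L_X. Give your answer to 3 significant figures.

266

Wien's law gives T ∝ 1/λ_max, so T_Y/T_X = λ_X/λ_Y = 1360/1650 = 0.8242.
Then L ∝ R²T⁴ gives L_Y/L_X = (24.0)² × (0.8242)⁴ = 576.0 × 0.4616 = 265.9.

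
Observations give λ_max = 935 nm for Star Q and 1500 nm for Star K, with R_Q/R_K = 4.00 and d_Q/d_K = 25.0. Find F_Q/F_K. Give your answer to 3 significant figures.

Wien's law: T_Q/T_K = λ_K/λ_Q = 1500/935 = 1.604.
L_Q/L_K = (R_Q/R_K)²(T_Q/T_K)⁴ = (4.00)²(1.604)⁴ = 106.0.
F_Q/F_K = (L_Q/L_K)/(d_Q/d_K)² = 106.0/(25.0)² = 0.1696.

0.170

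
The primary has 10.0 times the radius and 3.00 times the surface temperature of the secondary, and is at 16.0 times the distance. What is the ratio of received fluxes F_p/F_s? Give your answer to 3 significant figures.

31.6

L_p/L_s = (R_p/R_s)²(T_p/T_s)⁴ = (10.0)² × (3.00)⁴ = 8100.
F_p/F_s = (L_p/L_s)/(d_p/d_s)² = 8100 / (16.0)² = 31.64.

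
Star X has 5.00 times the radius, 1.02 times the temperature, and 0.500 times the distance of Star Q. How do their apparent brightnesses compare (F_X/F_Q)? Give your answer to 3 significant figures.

L_X/L_Q = (R_X/R_Q)²(T_X/T_Q)⁴ = (5.00)² × (1.02)⁴ = 27.06.
F_X/F_Q = (L_X/L_Q)/(d_X/d_Q)² = 27.06 / (0.500)² = 108.2.

108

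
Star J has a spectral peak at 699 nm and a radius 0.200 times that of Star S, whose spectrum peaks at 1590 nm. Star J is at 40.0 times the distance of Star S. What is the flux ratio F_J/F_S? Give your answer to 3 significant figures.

Wien's law: T_J/T_S = λ_S/λ_J = 1590/699 = 2.275.
L_J/L_S = (R_J/R_S)²(T_J/T_S)⁴ = (0.200)²(2.275)⁴ = 1.071.
F_J/F_S = (L_J/L_S)/(d_J/d_S)² = 1.071/(40.0)² = 6.693×10^-4.

6.69×10^-4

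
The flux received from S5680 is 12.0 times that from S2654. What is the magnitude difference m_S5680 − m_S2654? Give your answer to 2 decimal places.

-2.70

m_S5680 − m_S2654 = −2.5 log₁₀(F_S5680/F_S2654) = −2.5 log₁₀(12.0) = −2.5 × (1.079) = -2.698.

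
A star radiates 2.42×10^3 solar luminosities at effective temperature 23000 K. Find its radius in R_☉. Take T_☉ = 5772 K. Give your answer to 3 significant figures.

R/R_☉ = √(L/L_☉) / (T/T_☉)² = √(2.42×10^3) / (3.985)²
       = 49.19 / 15.88 = 3.098.

3.10 R_☉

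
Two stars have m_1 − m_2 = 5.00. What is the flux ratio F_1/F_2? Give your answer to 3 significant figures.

0.0100

F_1/F_2 = 10^(−(m_1 − m_2)/2.5) = 10^(-5.00/2.5) = 10^-2.000 = 0.01000.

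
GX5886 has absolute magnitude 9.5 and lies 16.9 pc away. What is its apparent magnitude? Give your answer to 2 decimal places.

m = M + 5 log₁₀(d/10 pc) = 9.5 + 5 log₁₀(16.9/10)
  = 9.5 + 5 × 0.228 = 9.5 + 1.14 = 10.64.

10.64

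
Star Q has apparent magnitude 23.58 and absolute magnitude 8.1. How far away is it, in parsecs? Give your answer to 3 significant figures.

m − M = 5 log₁₀(d/10 pc)
23.58 − (8.1) = 15.48 = 5 log₁₀(d/10)
d = 10 × 10^(15.48/5) = 10 × 10^3.096 = 1.247×10^4 pc.

1.25×10^4 pc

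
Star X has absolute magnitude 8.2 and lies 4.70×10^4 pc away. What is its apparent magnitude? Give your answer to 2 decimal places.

m = M + 5 log₁₀(d/10 pc) = 8.2 + 5 log₁₀(4.70×10^4/10)
  = 8.2 + 5 × 3.672 = 8.2 + 18.36 = 26.56.

26.56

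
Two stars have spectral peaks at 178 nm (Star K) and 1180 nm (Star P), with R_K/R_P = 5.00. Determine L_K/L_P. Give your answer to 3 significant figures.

4.83×10^4

Wien's law gives T ∝ 1/λ_max, so T_K/T_P = λ_P/λ_K = 1180/178 = 6.629.
Then L ∝ R²T⁴ gives L_K/L_P = (5.00)² × (6.629)⁴ = 25.00 × 1931 = 4.828×10^4.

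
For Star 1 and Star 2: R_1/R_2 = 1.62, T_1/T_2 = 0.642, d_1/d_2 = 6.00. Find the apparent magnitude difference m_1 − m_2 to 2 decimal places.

4.77

L_1/L_2 = (1.62)²(0.642)⁴ = 0.4458.
F_1/F_2 = (L_1/L_2)/(d_1/d_2)² = 0.4458/36.00 = 0.01238.
m_1 − m_2 = −2.5 log₁₀(0.01238) = 4.77.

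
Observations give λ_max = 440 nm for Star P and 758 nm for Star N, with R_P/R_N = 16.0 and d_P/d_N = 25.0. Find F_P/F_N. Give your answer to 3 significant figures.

Wien's law: T_P/T_N = λ_N/λ_P = 758/440 = 1.723.
L_P/L_N = (R_P/R_N)²(T_P/T_N)⁴ = (16.0)²(1.723)⁴ = 2255.
F_P/F_N = (L_P/L_N)/(d_P/d_N)² = 2255/(25.0)² = 3.608.

3.61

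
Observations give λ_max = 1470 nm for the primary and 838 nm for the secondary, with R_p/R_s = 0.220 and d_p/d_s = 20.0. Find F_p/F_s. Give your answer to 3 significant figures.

Wien's law: T_p/T_s = λ_s/λ_p = 838/1470 = 0.5701.
L_p/L_s = (R_p/R_s)²(T_p/T_s)⁴ = (0.220)²(0.5701)⁴ = 0.005112.
F_p/F_s = (L_p/L_s)/(d_p/d_s)² = 0.005112/(20.0)² = 1.278×10^-5.

1.28×10^-5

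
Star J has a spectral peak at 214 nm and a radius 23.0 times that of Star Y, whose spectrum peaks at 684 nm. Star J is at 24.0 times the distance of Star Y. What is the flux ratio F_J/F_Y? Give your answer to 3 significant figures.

95.9

Wien's law: T_J/T_Y = λ_Y/λ_J = 684/214 = 3.196.
L_J/L_Y = (R_J/R_Y)²(T_J/T_Y)⁴ = (23.0)²(3.196)⁴ = 5.521×10^4.
F_J/F_Y = (L_J/L_Y)/(d_J/d_Y)² = 5.521×10^4/(24.0)² = 95.85.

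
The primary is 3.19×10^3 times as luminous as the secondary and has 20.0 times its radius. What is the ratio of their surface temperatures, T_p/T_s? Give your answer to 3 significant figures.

1.68

L ∝ R²T⁴ gives T ∝ (L/R²)^(1/4), so
T_p/T_s = (3.19×10^3 / 20.0²)^(1/4) = (7.975)^(1/4) = 1.680.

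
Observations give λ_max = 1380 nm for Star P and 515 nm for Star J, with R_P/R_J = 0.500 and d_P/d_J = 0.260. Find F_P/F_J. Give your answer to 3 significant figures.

0.0717

Wien's law: T_P/T_J = λ_J/λ_P = 515/1380 = 0.3732.
L_P/L_J = (R_P/R_J)²(T_P/T_J)⁴ = (0.500)²(0.3732)⁴ = 0.004849.
F_P/F_J = (L_P/L_J)/(d_P/d_J)² = 0.004849/(0.260)² = 0.07173.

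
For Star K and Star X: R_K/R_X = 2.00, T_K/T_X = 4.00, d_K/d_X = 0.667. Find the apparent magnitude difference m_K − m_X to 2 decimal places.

-8.41

L_K/L_X = (2.00)²(4.00)⁴ = 1024.
F_K/F_X = (L_K/L_X)/(d_K/d_X)² = 1024/0.4449 = 2302.
m_K − m_X = −2.5 log₁₀(2302) = -8.41.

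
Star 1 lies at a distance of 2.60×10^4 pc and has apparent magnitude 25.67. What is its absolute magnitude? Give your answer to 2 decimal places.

M = m − 5 log₁₀(d/10 pc) = 25.67 − 5 log₁₀(2.60×10^4/10)
  = 25.67 − 5 × 3.415 = 25.67 − 17.07 = 8.60.

8.60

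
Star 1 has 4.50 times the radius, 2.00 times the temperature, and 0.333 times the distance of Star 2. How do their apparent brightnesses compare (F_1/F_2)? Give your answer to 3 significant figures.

2.92×10^3

L_1/L_2 = (R_1/R_2)²(T_1/T_2)⁴ = (4.50)² × (2.00)⁴ = 324.0.
F_1/F_2 = (L_1/L_2)/(d_1/d_2)² = 324.0 / (0.333)² = 2922.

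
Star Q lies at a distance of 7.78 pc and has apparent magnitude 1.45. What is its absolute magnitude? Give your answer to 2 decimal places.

2.00

M = m − 5 log₁₀(d/10 pc) = 1.45 − 5 log₁₀(7.78/10)
  = 1.45 − 5 × -0.109 = 1.45 − -0.55 = 2.00.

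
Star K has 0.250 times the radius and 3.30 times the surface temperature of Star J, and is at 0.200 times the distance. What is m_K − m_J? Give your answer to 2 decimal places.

L_K/L_J = (0.250)²(3.30)⁴ = 7.412.
F_K/F_J = (L_K/L_J)/(d_K/d_J)² = 7.412/0.04000 = 185.3.
m_K − m_J = −2.5 log₁₀(185.3) = -5.67.

-5.67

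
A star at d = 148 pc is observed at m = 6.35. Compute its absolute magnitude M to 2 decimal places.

0.50

M = m − 5 log₁₀(d/10 pc) = 6.35 − 5 log₁₀(148/10)
  = 6.35 − 5 × 1.170 = 6.35 − 5.85 = 0.50.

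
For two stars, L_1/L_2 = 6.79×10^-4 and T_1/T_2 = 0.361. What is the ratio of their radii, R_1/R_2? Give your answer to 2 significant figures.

L ∝ R²T⁴ gives R ∝ √L / T², so
R_1/R_2 = √(6.79×10^-4) / (0.361)² = 0.02606 / 0.1303 = 0.1999.

0.20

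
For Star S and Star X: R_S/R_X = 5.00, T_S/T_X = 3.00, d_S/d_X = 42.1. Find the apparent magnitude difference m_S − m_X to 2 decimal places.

L_S/L_X = (5.00)²(3.00)⁴ = 2025.
F_S/F_X = (L_S/L_X)/(d_S/d_X)² = 2025/1772 = 1.143.
m_S − m_X = −2.5 log₁₀(1.143) = -0.14.

-0.14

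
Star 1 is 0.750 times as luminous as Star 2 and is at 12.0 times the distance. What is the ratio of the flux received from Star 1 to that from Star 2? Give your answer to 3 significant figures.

F = L/(4πd²), so F_1/F_2 = (L_1/L_2) / (d_1/d_2)²
= 0.750 / (12.0)² = 0.750 / 144.0 = 0.005208.

0.00521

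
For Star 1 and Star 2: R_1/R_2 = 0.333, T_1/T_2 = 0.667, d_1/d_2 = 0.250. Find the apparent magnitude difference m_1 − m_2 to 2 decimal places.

1.14

L_1/L_2 = (0.333)²(0.667)⁴ = 0.02195.
F_1/F_2 = (L_1/L_2)/(d_1/d_2)² = 0.02195/0.06250 = 0.3512.
m_1 − m_2 = −2.5 log₁₀(0.3512) = 1.14.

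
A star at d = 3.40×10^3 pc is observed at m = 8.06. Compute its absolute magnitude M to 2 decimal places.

M = m − 5 log₁₀(d/10 pc) = 8.06 − 5 log₁₀(3.40×10^3/10)
  = 8.06 − 5 × 2.531 = 8.06 − 12.66 = -4.60.

-4.60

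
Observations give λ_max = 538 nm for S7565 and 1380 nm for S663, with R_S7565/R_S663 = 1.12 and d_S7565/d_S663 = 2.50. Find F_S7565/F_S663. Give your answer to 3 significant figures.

Wien's law: T_S7565/T_S663 = λ_S663/λ_S7565 = 1380/538 = 2.565.
L_S7565/L_S663 = (R_S7565/R_S663)²(T_S7565/T_S663)⁴ = (1.12)²(2.565)⁴ = 54.30.
F_S7565/F_S663 = (L_S7565/L_S663)/(d_S7565/d_S663)² = 54.30/(2.50)² = 8.688.

8.69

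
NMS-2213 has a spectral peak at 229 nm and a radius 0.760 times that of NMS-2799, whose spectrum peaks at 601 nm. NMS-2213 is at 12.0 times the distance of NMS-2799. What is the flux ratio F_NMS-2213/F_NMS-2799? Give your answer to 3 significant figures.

Wien's law: T_NMS-2213/T_NMS-2799 = λ_NMS-2799/λ_NMS-2213 = 601/229 = 2.624.
L_NMS-2213/L_NMS-2799 = (R_NMS-2213/R_NMS-2799)²(T_NMS-2213/T_NMS-2799)⁴ = (0.760)²(2.624)⁴ = 27.40.
F_NMS-2213/F_NMS-2799 = (L_NMS-2213/L_NMS-2799)/(d_NMS-2213/d_NMS-2799)² = 27.40/(12.0)² = 0.1903.

0.190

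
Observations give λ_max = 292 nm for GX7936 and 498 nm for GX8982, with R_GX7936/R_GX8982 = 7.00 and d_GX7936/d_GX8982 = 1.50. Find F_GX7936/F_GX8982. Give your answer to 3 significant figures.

Wien's law: T_GX7936/T_GX8982 = λ_GX8982/λ_GX7936 = 498/292 = 1.705.
L_GX7936/L_GX8982 = (R_GX7936/R_GX8982)²(T_GX7936/T_GX8982)⁴ = (7.00)²(1.705)⁴ = 414.6.
F_GX7936/F_GX8982 = (L_GX7936/L_GX8982)/(d_GX7936/d_GX8982)² = 414.6/(1.50)² = 184.2.

184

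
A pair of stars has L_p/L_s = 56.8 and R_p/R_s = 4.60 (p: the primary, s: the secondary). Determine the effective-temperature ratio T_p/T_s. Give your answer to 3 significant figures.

L ∝ R²T⁴ gives T ∝ (L/R²)^(1/4), so
T_p/T_s = (56.8 / 4.60²)^(1/4) = (2.684)^(1/4) = 1.280.

1.28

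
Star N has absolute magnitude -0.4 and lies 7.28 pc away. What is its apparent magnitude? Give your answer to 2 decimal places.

-1.09

m = M + 5 log₁₀(d/10 pc) = -0.4 + 5 log₁₀(7.28/10)
  = -0.4 + 5 × -0.138 = -0.4 + -0.69 = -1.09.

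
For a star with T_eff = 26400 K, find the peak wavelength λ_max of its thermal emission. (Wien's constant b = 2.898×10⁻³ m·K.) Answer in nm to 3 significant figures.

λ_max = b/T = 2.898×10⁻³ / 26400 = 1.10×10^-7 m = 109.8 nm.

110 nm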